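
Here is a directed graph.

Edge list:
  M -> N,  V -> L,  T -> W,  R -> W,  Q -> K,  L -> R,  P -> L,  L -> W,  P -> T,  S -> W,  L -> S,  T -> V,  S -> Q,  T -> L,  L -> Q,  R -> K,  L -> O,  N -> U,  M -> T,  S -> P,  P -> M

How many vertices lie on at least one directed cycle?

6

A vertex is on a directed cycle iff it belongs to a strongly connected component of size ≥ 2 (or has a self-loop).
The vertices on cycles are {L, M, P, S, T, V} — 6 in total.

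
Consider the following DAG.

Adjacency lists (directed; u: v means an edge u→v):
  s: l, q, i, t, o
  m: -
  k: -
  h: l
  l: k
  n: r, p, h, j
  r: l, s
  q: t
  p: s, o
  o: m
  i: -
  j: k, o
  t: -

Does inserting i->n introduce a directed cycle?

Adding i→n creates a cycle iff n can already reach i.
Path from n: n → p → s → i.
So n → … → i → n is a cycle.

Yes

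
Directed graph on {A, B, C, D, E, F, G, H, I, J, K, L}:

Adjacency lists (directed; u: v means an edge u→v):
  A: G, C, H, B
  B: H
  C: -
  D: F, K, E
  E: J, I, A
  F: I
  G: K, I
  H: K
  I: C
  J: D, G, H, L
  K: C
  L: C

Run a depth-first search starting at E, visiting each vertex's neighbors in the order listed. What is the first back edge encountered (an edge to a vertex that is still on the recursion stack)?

DFS from E (visiting each vertex's neighbors in the order listed); mark gray on enter, black on exit:
E gray
  J gray
    D gray
      F gray
        I gray
          C gray
          C black
        I black
      F black
      K gray
        K→C: C black — skip
      K black
      D→E: E is gray → back edge
First back edge: D → E.

D→E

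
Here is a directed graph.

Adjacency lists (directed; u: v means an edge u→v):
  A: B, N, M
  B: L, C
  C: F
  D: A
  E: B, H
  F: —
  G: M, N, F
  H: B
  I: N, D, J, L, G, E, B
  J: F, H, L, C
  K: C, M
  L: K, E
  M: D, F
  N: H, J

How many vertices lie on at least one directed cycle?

10

A vertex is on a directed cycle iff it belongs to a strongly connected component of size ≥ 2 (or has a self-loop).
The vertices on cycles are {A, B, D, E, H, J, K, L, M, N} — 10 in total.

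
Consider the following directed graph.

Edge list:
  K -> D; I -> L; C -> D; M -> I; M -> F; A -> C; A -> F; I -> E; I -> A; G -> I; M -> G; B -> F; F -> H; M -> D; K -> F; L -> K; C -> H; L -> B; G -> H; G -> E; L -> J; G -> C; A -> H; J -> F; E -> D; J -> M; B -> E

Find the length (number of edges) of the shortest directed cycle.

For each vertex v, BFS finds the shortest path from v back to v.
The shortest such closed walk is I → L → J → M → I, length 4.

4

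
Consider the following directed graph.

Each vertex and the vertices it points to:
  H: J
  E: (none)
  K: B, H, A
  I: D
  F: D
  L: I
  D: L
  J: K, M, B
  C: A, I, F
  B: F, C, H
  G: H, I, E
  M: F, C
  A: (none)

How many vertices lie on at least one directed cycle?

7

A vertex is on a directed cycle iff it belongs to a strongly connected component of size ≥ 2 (or has a self-loop).
The vertices on cycles are {B, D, H, I, J, K, L} — 7 in total.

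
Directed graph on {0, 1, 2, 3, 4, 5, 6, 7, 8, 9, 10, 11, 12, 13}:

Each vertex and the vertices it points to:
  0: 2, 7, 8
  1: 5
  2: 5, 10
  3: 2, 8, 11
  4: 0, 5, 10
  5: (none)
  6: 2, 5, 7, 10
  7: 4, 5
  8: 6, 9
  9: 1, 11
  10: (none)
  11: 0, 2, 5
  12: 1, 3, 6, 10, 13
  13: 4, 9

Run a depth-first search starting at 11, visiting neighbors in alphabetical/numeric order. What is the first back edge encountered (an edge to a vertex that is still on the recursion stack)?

DFS from 11 (visiting neighbors in alphabetical/numeric order); mark gray on enter, black on exit:
11 gray
  0 gray
    2 gray
      5 gray
      5 black
      10 gray
      10 black
    2 black
    7 gray
      4 gray
        4→0: 0 is gray → back edge
First back edge: 4 → 0.

4->0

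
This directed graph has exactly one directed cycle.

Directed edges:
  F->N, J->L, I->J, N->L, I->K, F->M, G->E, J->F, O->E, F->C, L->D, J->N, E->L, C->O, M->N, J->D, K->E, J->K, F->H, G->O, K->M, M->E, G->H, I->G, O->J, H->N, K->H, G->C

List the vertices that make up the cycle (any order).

C, F, J, O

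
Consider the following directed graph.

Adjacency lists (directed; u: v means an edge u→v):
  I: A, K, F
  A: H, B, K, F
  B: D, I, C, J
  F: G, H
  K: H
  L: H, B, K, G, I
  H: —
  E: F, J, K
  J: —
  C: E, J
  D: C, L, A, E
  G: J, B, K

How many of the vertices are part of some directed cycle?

A vertex is on a directed cycle iff it belongs to a strongly connected component of size ≥ 2 (or has a self-loop).
The vertices on cycles are {A, B, C, D, E, F, G, I, L} — 9 in total.

9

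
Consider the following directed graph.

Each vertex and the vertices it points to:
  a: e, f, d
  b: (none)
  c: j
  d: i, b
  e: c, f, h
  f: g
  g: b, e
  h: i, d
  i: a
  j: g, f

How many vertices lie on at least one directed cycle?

9

A vertex is on a directed cycle iff it belongs to a strongly connected component of size ≥ 2 (or has a self-loop).
The vertices on cycles are {a, c, d, e, f, g, h, i, j} — 9 in total.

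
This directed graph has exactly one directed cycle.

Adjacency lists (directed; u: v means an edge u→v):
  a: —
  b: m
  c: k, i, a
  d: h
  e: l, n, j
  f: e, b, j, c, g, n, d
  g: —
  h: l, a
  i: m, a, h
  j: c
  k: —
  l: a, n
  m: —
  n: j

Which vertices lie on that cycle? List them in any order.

c, h, i, j, l, n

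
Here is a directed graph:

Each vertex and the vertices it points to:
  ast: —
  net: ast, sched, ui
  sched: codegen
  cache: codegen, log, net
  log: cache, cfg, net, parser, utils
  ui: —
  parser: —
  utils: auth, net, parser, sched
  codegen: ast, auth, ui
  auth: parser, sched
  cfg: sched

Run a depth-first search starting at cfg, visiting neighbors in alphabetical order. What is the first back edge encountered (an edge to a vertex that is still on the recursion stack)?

auth->sched

DFS from cfg (visiting neighbors in alphabetical order); mark gray on enter, black on exit:
cfg gray
  sched gray
    codegen gray
      ast gray
      ast black
      auth gray
        parser gray
        parser black
        auth→sched: sched is gray → back edge
First back edge: auth → sched.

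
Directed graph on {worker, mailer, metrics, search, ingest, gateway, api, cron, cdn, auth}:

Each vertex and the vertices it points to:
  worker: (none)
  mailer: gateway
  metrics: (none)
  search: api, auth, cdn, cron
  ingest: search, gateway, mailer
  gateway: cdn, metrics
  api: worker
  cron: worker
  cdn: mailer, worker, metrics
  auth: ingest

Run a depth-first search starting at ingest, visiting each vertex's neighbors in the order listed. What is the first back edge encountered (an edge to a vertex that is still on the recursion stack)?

DFS from ingest (visiting each vertex's neighbors in the order listed); mark gray on enter, black on exit:
ingest gray
  search gray
    api gray
      worker gray
      worker black
    api black
    auth gray
      auth→ingest: ingest is gray → back edge
First back edge: auth → ingest.

auth->ingest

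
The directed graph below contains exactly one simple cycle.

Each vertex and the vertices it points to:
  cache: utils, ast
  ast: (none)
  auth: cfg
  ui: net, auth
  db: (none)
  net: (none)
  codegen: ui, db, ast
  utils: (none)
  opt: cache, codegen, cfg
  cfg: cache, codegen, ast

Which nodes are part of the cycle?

ui, cfg, auth, codegen

DFS with gray/black marking from cfg:
cfg gray
  cache gray
    utils gray
    utils black
    ast gray
    ast black
  cache black
  codegen gray
    ui gray
      net gray
      net black
      auth gray
        auth→cfg: cfg is gray → back edge
Back edge closes the cycle cfg → codegen → ui → auth → cfg; its vertices are {ui, cfg, auth, codegen}.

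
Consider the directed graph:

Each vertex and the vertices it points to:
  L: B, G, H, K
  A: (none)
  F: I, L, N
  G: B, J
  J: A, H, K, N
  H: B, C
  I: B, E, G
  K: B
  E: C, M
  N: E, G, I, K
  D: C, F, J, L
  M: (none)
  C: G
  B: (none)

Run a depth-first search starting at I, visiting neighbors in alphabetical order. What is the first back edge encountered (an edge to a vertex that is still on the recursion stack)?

H→C

DFS from I (visiting neighbors in alphabetical order); mark gray on enter, black on exit:
I gray
  B gray
  B black
  E gray
    C gray
      G gray
        G→B: B black — skip
        J gray
          A gray
          A black
          H gray
            H→B: B black — skip
            H→C: C is gray → back edge
First back edge: H → C.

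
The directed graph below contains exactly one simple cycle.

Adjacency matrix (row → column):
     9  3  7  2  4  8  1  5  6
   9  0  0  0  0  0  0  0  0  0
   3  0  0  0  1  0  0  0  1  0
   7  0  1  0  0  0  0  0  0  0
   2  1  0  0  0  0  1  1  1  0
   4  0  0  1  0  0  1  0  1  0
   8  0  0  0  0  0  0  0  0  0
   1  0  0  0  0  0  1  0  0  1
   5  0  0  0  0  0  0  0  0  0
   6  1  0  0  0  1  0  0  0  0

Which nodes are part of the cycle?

1, 2, 3, 4, 6, 7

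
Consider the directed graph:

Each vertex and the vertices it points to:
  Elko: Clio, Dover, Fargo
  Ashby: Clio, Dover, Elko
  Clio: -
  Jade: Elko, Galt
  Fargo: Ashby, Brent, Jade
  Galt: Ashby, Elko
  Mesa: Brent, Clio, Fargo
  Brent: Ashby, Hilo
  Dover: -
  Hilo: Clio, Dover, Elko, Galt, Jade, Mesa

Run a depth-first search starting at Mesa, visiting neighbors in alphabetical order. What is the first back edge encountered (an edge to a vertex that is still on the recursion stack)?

DFS from Mesa (visiting neighbors in alphabetical order); mark gray on enter, black on exit:
Mesa gray
  Brent gray
    Ashby gray
      Clio gray
      Clio black
      Dover gray
      Dover black
      Elko gray
        Elko→Clio: Clio black — skip
        Elko→Dover: Dover black — skip
        Fargo gray
          Fargo→Ashby: Ashby is gray → back edge
First back edge: Fargo → Ashby.

Fargo->Ashby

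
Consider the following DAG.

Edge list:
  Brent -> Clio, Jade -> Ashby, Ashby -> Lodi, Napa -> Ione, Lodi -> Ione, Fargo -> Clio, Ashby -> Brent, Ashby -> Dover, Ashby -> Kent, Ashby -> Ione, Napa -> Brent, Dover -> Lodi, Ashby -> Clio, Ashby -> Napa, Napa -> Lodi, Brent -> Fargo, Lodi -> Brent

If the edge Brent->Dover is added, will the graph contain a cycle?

Adding Brent→Dover creates a cycle iff Dover can already reach Brent.
Path from Dover: Dover → Lodi → Brent.
So Dover → … → Brent → Dover is a cycle.

Yes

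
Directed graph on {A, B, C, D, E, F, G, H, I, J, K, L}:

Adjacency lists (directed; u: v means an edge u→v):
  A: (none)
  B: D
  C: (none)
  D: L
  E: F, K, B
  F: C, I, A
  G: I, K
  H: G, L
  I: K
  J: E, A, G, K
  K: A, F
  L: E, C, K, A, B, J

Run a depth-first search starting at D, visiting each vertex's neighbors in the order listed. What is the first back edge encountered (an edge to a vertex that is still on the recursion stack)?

K->F

DFS from D (visiting each vertex's neighbors in the order listed); mark gray on enter, black on exit:
D gray
  L gray
    E gray
      F gray
        C gray
        C black
        I gray
          K gray
            A gray
            A black
            K→F: F is gray → back edge
First back edge: K → F.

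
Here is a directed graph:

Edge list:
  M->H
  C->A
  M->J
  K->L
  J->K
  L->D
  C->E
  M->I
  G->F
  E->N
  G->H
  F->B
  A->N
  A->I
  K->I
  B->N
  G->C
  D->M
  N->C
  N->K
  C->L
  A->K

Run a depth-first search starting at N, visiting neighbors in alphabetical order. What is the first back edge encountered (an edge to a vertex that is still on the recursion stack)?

J→K

DFS from N (visiting neighbors in alphabetical order); mark gray on enter, black on exit:
N gray
  C gray
    A gray
      I gray
      I black
      K gray
        K→I: I black — skip
        L gray
          D gray
            M gray
              H gray
              H black
              M→I: I black — skip
              J gray
                J→K: K is gray → back edge
First back edge: J → K.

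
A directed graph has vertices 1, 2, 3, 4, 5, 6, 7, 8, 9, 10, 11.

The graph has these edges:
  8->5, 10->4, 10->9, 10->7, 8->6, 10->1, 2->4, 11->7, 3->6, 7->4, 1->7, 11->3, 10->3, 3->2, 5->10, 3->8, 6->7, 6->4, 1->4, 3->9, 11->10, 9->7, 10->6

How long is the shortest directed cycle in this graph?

4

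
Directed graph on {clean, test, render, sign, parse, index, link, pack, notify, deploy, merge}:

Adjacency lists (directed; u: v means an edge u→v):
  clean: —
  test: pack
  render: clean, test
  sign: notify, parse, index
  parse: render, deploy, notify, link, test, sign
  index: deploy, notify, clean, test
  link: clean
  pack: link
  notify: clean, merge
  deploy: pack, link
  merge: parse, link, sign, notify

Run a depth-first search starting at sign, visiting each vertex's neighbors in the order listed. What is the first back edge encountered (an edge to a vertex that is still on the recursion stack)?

parse→notify

DFS from sign (visiting each vertex's neighbors in the order listed); mark gray on enter, black on exit:
sign gray
  notify gray
    clean gray
    clean black
    merge gray
      parse gray
        render gray
          render→clean: clean black — skip
          test gray
            pack gray
              link gray
                link→clean: clean black — skip
              link black
            pack black
          test black
        render black
        deploy gray
          deploy→pack: pack black — skip
          deploy→link: link black — skip
        deploy black
        parse→notify: notify is gray → back edge
First back edge: parse → notify.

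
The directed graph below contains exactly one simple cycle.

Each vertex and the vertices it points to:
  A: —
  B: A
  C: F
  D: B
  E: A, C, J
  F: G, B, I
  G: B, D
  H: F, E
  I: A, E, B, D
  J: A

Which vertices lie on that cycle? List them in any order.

C, E, F, I

DFS with gray/black marking from E:
E gray
  A gray
  A black
  C gray
    F gray
      G gray
        B gray
          B→A: A black — skip
        B black
        D gray
          D→B: B black — skip
        D black
      G black
      F→B: B black — skip
      I gray
        I→A: A black — skip
        I→E: E is gray → back edge
Back edge closes the cycle E → C → F → I → E; its vertices are {C, E, F, I}.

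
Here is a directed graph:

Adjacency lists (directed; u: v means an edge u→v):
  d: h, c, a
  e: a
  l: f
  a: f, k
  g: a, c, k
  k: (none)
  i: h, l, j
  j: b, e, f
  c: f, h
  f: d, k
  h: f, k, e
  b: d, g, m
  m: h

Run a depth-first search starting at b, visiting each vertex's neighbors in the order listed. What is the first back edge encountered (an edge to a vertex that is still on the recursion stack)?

f→d

DFS from b (visiting each vertex's neighbors in the order listed); mark gray on enter, black on exit:
b gray
  d gray
    h gray
      f gray
        f→d: d is gray → back edge
First back edge: f → d.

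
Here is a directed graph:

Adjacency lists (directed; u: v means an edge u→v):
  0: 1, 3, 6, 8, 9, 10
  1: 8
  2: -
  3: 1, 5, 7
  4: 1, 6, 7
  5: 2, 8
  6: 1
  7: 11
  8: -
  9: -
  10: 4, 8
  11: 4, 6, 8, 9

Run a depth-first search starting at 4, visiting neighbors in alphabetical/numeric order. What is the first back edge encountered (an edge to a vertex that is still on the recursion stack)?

11→4

DFS from 4 (visiting neighbors in alphabetical/numeric order); mark gray on enter, black on exit:
4 gray
  1 gray
    8 gray
    8 black
  1 black
  6 gray
    6→1: 1 black — skip
  6 black
  7 gray
    11 gray
      11→4: 4 is gray → back edge
First back edge: 11 → 4.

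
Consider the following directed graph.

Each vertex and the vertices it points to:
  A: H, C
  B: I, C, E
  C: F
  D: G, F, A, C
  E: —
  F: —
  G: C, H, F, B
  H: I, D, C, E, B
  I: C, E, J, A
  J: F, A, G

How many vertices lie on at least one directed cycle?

7

A vertex is on a directed cycle iff it belongs to a strongly connected component of size ≥ 2 (or has a self-loop).
The vertices on cycles are {A, B, D, G, H, I, J} — 7 in total.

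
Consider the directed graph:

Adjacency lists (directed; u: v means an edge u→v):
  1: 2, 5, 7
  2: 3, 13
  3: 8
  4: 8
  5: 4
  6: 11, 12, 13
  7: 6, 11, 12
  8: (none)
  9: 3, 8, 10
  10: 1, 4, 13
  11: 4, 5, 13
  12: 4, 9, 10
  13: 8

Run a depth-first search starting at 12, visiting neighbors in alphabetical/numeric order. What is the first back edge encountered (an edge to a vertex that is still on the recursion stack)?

DFS from 12 (visiting neighbors in alphabetical/numeric order); mark gray on enter, black on exit:
12 gray
  4 gray
    8 gray
    8 black
  4 black
  9 gray
    3 gray
      3→8: 8 black — skip
    3 black
    9→8: 8 black — skip
    10 gray
      1 gray
        2 gray
          2→3: 3 black — skip
          13 gray
            13→8: 8 black — skip
          13 black
        2 black
        5 gray
          5→4: 4 black — skip
        5 black
        7 gray
          6 gray
            11 gray
              11→4: 4 black — skip
              11→5: 5 black — skip
              11→13: 13 black — skip
            11 black
            6→12: 12 is gray → back edge
First back edge: 6 → 12.

6→12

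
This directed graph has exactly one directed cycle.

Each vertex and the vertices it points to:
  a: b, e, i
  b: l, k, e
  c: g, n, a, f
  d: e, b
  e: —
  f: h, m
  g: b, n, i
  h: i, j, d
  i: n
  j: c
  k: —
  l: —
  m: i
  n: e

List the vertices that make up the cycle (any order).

DFS with gray/black marking from f:
f gray
  h gray
    i gray
      n gray
        e gray
        e black
      n black
    i black
    j gray
      c gray
        g gray
          b gray
            l gray
            l black
            k gray
            k black
            b→e: e black — skip
          b black
          g→n: n black — skip
          g→i: i black — skip
        g black
        c→n: n black — skip
        a gray
          a→b: b black — skip
          a→e: e black — skip
          a→i: i black — skip
        a black
        c→f: f is gray → back edge
Back edge closes the cycle f → h → j → c → f; its vertices are {c, f, h, j}.

c, f, h, j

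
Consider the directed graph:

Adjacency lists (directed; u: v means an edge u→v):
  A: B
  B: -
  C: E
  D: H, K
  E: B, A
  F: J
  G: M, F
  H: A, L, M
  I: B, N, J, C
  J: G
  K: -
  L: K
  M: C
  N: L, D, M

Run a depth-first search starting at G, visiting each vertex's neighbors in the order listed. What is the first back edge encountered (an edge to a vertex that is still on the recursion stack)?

J->G

DFS from G (visiting each vertex's neighbors in the order listed); mark gray on enter, black on exit:
G gray
  M gray
    C gray
      E gray
        B gray
        B black
        A gray
          A→B: B black — skip
        A black
      E black
    C black
  M black
  F gray
    J gray
      J→G: G is gray → back edge
First back edge: J → G.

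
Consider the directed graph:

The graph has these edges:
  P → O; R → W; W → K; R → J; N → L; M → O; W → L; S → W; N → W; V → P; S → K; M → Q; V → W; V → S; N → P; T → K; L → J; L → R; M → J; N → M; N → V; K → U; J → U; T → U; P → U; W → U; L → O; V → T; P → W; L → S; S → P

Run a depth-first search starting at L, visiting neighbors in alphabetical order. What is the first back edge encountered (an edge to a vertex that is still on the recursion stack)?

DFS from L (visiting neighbors in alphabetical order); mark gray on enter, black on exit:
L gray
  J gray
    U gray
    U black
  J black
  O gray
  O black
  R gray
    R→J: J black — skip
    W gray
      K gray
        K→U: U black — skip
      K black
      W→L: L is gray → back edge
First back edge: W → L.

W→L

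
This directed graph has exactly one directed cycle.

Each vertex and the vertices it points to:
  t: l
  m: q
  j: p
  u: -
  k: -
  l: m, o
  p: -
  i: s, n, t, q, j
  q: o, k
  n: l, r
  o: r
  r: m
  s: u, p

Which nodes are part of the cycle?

m, o, q, r

DFS with gray/black marking from q:
q gray
  o gray
    r gray
      m gray
        m→q: q is gray → back edge
Back edge closes the cycle q → o → r → m → q; its vertices are {m, o, q, r}.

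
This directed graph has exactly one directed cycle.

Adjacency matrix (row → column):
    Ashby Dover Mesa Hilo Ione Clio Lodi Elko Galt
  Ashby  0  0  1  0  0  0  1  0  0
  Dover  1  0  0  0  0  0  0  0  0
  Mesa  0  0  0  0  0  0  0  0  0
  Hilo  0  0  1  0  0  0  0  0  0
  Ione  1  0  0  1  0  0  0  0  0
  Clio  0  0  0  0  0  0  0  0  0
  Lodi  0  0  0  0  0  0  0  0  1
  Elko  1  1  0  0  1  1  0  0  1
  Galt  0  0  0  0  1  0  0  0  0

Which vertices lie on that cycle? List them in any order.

DFS with gray/black marking from Ione:
Ione gray
  Ashby gray
    Mesa gray
    Mesa black
    Lodi gray
      Galt gray
        Galt→Ione: Ione is gray → back edge
Back edge closes the cycle Ione → Ashby → Lodi → Galt → Ione; its vertices are {Galt, Ione, Lodi, Ashby}.

Galt, Ione, Lodi, Ashby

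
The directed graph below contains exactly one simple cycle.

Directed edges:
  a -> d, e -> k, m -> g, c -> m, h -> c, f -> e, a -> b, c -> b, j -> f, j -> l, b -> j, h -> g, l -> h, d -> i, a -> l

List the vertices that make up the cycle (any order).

b, c, h, j, l

DFS with gray/black marking from b:
b gray
  j gray
    f gray
      e gray
        k gray
        k black
      e black
    f black
    l gray
      h gray
        c gray
          c→b: b is gray → back edge
Back edge closes the cycle b → j → l → h → c → b; its vertices are {b, c, h, j, l}.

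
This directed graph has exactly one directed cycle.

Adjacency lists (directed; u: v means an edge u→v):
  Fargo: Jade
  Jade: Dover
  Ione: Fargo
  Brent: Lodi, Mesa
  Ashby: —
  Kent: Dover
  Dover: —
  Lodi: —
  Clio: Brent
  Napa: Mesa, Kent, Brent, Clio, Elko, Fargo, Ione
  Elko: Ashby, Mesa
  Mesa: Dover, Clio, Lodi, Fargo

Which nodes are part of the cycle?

Clio, Mesa, Brent

DFS with gray/black marking from Mesa:
Mesa gray
  Dover gray
  Dover black
  Clio gray
    Brent gray
      Lodi gray
      Lodi black
      Brent→Mesa: Mesa is gray → back edge
Back edge closes the cycle Mesa → Clio → Brent → Mesa; its vertices are {Clio, Mesa, Brent}.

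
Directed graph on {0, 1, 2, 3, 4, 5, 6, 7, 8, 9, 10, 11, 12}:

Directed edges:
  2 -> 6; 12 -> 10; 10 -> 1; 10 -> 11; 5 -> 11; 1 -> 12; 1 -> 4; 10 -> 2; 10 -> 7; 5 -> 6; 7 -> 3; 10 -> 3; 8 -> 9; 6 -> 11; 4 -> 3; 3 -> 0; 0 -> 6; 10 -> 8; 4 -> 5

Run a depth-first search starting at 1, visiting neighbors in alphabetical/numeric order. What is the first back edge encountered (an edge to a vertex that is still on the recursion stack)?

10->1

DFS from 1 (visiting neighbors in alphabetical/numeric order); mark gray on enter, black on exit:
1 gray
  4 gray
    3 gray
      0 gray
        6 gray
          11 gray
          11 black
        6 black
      0 black
    3 black
    5 gray
      5→6: 6 black — skip
      5→11: 11 black — skip
    5 black
  4 black
  12 gray
    10 gray
      10→1: 1 is gray → back edge
First back edge: 10 → 1.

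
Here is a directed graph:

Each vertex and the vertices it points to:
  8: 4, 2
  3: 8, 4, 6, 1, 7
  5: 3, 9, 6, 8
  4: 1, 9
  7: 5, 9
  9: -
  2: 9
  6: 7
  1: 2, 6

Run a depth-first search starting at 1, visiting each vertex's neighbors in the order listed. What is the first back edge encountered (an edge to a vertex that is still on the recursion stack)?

4->1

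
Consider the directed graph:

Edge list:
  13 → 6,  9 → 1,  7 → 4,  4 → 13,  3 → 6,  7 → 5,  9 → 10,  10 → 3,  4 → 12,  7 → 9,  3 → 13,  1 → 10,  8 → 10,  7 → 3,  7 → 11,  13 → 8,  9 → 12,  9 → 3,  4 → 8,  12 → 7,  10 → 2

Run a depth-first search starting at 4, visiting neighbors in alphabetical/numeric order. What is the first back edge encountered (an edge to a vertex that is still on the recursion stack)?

13->8

DFS from 4 (visiting neighbors in alphabetical/numeric order); mark gray on enter, black on exit:
4 gray
  8 gray
    10 gray
      2 gray
      2 black
      3 gray
        6 gray
        6 black
        13 gray
          13→6: 6 black — skip
          13→8: 8 is gray → back edge
First back edge: 13 → 8.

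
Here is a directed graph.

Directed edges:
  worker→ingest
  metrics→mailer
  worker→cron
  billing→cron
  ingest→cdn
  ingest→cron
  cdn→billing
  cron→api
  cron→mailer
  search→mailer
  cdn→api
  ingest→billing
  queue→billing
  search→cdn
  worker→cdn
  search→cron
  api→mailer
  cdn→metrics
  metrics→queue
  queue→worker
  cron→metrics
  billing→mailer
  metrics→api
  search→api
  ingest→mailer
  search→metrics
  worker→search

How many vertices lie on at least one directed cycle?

A vertex is on a directed cycle iff it belongs to a strongly connected component of size ≥ 2 (or has a self-loop).
The vertices on cycles are {cdn, cron, queue, ingest, search, worker, billing, metrics} — 8 in total.

8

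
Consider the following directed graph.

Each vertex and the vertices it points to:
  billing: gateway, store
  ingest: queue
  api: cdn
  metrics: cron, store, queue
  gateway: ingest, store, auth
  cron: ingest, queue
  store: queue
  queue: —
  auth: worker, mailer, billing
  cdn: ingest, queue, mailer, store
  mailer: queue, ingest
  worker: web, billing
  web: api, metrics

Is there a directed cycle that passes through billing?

Yes

billing is on a cycle iff billing can reach itself via ≥1 edge.
billing → gateway → auth → billing — yes.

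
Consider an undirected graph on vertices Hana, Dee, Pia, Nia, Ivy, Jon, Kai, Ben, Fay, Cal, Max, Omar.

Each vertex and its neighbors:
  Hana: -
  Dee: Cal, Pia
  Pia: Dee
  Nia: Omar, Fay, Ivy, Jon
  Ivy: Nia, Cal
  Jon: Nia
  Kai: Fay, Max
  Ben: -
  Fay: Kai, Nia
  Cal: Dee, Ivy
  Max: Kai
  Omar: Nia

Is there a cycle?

DFS, tracking each vertex's parent; an edge to a visited non-parent vertex closes a cycle.
Start from Hana:
visit Hana (parent –)
visit Dee (parent –)
  visit Cal (parent Dee)
    Cal–Dee: parent, skip
    visit Ivy (parent Cal)
      visit Nia (parent Ivy)
        visit Omar (parent Nia)
          Omar–Nia: parent, skip
        visit Fay (parent Nia)
          visit Kai (parent Fay)
            Kai–Fay: parent, skip
            visit Max (parent Kai)
              Max–Kai: parent, skip
          Fay–Nia: parent, skip
        Nia–Ivy: parent, skip
        visit Jon (parent Nia)
          Jon–Nia: parent, skip
      Ivy–Cal: parent, skip
  visit Pia (parent Dee)
    Pia–Dee: parent, skip
visit Ben (parent –)
No non-parent visited neighbor found — the graph is a forest.

No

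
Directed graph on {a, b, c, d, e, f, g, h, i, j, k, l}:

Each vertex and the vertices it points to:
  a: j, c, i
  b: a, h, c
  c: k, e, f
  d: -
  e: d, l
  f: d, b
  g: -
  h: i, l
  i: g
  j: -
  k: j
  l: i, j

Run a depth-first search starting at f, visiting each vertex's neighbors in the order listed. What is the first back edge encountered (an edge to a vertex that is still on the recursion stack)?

c→f

DFS from f (visiting each vertex's neighbors in the order listed); mark gray on enter, black on exit:
f gray
  d gray
  d black
  b gray
    a gray
      j gray
      j black
      c gray
        k gray
          k→j: j black — skip
        k black
        e gray
          e→d: d black — skip
          l gray
            i gray
              g gray
              g black
            i black
            l→j: j black — skip
          l black
        e black
        c→f: f is gray → back edge
First back edge: c → f.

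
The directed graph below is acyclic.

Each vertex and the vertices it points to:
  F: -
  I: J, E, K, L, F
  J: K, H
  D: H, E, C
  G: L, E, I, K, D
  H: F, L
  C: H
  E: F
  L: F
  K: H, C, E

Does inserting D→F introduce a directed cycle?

No

Adding D→F creates a cycle iff F can already reach D.
Explore from F: no path reaches D. The graph stays acyclic.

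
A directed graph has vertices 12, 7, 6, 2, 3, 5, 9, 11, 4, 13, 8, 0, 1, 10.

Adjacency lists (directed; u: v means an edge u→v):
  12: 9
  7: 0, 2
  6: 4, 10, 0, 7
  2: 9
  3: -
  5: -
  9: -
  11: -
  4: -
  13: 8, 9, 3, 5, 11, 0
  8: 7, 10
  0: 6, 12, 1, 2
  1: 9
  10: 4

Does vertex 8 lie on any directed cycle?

8 lies on a cycle iff there is a path from 8 back to itself.
Exploring from 8, it never reaches itself; equivalently, its strongly connected component is a singleton.

No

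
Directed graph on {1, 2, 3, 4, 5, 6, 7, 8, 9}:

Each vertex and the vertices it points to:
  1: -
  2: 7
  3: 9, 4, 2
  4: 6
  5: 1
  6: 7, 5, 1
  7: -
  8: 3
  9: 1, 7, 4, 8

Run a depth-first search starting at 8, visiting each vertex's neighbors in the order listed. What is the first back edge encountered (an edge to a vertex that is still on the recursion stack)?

9→8

DFS from 8 (visiting each vertex's neighbors in the order listed); mark gray on enter, black on exit:
8 gray
  3 gray
    9 gray
      1 gray
      1 black
      7 gray
      7 black
      4 gray
        6 gray
          6→7: 7 black — skip
          5 gray
            5→1: 1 black — skip
          5 black
          6→1: 1 black — skip
        6 black
      4 black
      9→8: 8 is gray → back edge
First back edge: 9 → 8.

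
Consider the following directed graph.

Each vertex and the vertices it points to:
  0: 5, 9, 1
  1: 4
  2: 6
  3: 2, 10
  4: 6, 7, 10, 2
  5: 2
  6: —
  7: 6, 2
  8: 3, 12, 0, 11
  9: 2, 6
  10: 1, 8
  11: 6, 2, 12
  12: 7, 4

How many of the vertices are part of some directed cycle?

A vertex is on a directed cycle iff it belongs to a strongly connected component of size ≥ 2 (or has a self-loop).
The vertices on cycles are {0, 1, 3, 4, 8, 10, 11, 12} — 8 in total.

8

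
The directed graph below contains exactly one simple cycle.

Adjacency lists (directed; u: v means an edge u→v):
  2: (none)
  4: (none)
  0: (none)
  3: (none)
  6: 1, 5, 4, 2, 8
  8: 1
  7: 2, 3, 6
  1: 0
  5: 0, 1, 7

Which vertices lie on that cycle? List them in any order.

DFS with gray/black marking from 6:
6 gray
  1 gray
    0 gray
    0 black
  1 black
  5 gray
    5→0: 0 black — skip
    5→1: 1 black — skip
    7 gray
      2 gray
      2 black
      3 gray
      3 black
      7→6: 6 is gray → back edge
Back edge closes the cycle 6 → 5 → 7 → 6; its vertices are {5, 6, 7}.

5, 6, 7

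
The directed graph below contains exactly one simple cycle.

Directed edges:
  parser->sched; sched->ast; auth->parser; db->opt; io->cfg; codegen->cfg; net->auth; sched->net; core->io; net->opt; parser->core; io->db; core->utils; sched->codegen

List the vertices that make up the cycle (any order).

net, auth, sched, parser

DFS with gray/black marking from parser:
parser gray
  core gray
    io gray
      db gray
        opt gray
        opt black
      db black
      cfg gray
      cfg black
    io black
    utils gray
    utils black
  core black
  sched gray
    codegen gray
      codegen→cfg: cfg black — skip
    codegen black
    ast gray
    ast black
    net gray
      net→opt: opt black — skip
      auth gray
        auth→parser: parser is gray → back edge
Back edge closes the cycle parser → sched → net → auth → parser; its vertices are {net, auth, sched, parser}.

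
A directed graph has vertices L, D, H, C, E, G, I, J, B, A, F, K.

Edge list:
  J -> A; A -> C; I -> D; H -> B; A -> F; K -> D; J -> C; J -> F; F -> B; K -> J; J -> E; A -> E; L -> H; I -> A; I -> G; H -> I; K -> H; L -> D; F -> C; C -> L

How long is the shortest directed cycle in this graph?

5

For each vertex v, BFS finds the shortest path from v back to v.
The shortest such closed walk is H → I → A → C → L → H, length 5.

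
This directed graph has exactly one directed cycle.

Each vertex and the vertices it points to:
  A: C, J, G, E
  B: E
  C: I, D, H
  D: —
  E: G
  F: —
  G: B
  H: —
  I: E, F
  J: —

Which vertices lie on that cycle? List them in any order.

B, E, G

DFS with gray/black marking from G:
G gray
  B gray
    E gray
      E→G: G is gray → back edge
Back edge closes the cycle G → B → E → G; its vertices are {B, E, G}.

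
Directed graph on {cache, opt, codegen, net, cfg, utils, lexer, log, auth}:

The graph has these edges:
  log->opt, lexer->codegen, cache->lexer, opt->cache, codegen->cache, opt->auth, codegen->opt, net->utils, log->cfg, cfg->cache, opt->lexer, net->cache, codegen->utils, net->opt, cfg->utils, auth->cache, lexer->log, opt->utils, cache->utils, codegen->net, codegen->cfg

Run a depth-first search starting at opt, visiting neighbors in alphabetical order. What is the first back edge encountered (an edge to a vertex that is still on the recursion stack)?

DFS from opt (visiting neighbors in alphabetical order); mark gray on enter, black on exit:
opt gray
  auth gray
    cache gray
      lexer gray
        codegen gray
          codegen→cache: cache is gray → back edge
First back edge: codegen → cache.

codegen->cache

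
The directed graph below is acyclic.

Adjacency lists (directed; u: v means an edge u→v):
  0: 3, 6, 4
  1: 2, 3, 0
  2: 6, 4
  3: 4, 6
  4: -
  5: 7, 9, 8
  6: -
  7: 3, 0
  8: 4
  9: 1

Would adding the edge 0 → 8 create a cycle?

Adding 0→8 creates a cycle iff 8 can already reach 0.
Explore from 8: no path reaches 0. The graph stays acyclic.

No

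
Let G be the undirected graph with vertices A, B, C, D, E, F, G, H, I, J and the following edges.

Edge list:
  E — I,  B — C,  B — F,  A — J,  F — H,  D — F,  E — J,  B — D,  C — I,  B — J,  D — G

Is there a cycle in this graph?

DFS, tracking each vertex's parent; an edge to a visited non-parent vertex closes a cycle.
Start from D:
visit D (parent –)
  visit F (parent D)
    F–D: parent, skip
    visit H (parent F)
      H–F: parent, skip
    visit B (parent F)
      visit J (parent B)
        J–B: parent, skip
        visit A (parent J)
          A–J: parent, skip
        visit E (parent J)
          E–J: parent, skip
          visit I (parent E)
            visit C (parent I)
              C–B: B visited and ≠ parent → cycle
Cycle: B – J – E – I – C – B.

Yes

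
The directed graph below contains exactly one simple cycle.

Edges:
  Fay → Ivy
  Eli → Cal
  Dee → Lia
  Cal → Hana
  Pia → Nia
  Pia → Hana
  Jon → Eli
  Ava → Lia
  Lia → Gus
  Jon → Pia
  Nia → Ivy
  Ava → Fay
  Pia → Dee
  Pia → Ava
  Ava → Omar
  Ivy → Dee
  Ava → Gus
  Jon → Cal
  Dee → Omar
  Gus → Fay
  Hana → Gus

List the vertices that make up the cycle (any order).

Dee, Fay, Gus, Ivy, Lia

DFS with gray/black marking from Dee:
Dee gray
  Lia gray
    Gus gray
      Fay gray
        Ivy gray
          Ivy→Dee: Dee is gray → back edge
Back edge closes the cycle Dee → Lia → Gus → Fay → Ivy → Dee; its vertices are {Dee, Fay, Gus, Ivy, Lia}.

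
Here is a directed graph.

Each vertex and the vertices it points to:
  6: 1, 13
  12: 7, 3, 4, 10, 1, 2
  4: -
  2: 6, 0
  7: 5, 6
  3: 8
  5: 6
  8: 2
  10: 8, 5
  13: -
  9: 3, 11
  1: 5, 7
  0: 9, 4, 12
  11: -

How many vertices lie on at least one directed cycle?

11

A vertex is on a directed cycle iff it belongs to a strongly connected component of size ≥ 2 (or has a self-loop).
The vertices on cycles are {0, 1, 2, 3, 5, 6, 7, 8, 9, 10, 12} — 11 in total.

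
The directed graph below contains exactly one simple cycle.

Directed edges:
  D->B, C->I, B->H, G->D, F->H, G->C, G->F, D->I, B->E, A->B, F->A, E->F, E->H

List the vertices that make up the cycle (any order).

A, B, E, F

DFS with gray/black marking from F:
F gray
  H gray
  H black
  A gray
    B gray
      B→H: H black — skip
      E gray
        E→H: H black — skip
        E→F: F is gray → back edge
Back edge closes the cycle F → A → B → E → F; its vertices are {A, B, E, F}.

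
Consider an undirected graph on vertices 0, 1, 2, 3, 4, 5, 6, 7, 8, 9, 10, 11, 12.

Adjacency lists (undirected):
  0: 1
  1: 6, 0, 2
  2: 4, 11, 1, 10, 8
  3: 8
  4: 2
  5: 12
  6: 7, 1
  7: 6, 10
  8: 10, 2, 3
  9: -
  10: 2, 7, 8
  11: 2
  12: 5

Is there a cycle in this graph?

Yes

DFS, tracking each vertex's parent; an edge to a visited non-parent vertex closes a cycle.
Start from 4:
visit 4 (parent –)
  visit 2 (parent 4)
    2–4: parent, skip
    visit 11 (parent 2)
      11–2: parent, skip
    visit 1 (parent 2)
      visit 6 (parent 1)
        visit 7 (parent 6)
          7–6: parent, skip
          visit 10 (parent 7)
            10–2: 2 visited and ≠ parent → cycle
Cycle: 2 – 1 – 6 – 7 – 10 – 2.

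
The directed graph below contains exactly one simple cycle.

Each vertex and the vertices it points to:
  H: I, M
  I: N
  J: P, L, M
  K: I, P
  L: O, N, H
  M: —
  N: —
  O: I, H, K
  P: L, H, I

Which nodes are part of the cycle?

K, L, O, P

DFS with gray/black marking from P:
P gray
  L gray
    O gray
      I gray
        N gray
        N black
      I black
      H gray
        H→I: I black — skip
        M gray
        M black
      H black
      K gray
        K→I: I black — skip
        K→P: P is gray → back edge
Back edge closes the cycle P → L → O → K → P; its vertices are {K, L, O, P}.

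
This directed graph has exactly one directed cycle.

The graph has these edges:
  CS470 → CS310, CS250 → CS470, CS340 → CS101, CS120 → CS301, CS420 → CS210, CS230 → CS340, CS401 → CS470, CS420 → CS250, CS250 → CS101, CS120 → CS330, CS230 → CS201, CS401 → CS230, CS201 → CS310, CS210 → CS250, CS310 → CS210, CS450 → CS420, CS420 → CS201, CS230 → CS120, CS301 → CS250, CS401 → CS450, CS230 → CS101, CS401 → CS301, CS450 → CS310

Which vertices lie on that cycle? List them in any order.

DFS with gray/black marking from CS470:
CS470 gray
  CS310 gray
    CS210 gray
      CS250 gray
        CS250→CS470: CS470 is gray → back edge
Back edge closes the cycle CS470 → CS310 → CS210 → CS250 → CS470; its vertices are {CS210, CS250, CS310, CS470}.

CS210, CS250, CS310, CS470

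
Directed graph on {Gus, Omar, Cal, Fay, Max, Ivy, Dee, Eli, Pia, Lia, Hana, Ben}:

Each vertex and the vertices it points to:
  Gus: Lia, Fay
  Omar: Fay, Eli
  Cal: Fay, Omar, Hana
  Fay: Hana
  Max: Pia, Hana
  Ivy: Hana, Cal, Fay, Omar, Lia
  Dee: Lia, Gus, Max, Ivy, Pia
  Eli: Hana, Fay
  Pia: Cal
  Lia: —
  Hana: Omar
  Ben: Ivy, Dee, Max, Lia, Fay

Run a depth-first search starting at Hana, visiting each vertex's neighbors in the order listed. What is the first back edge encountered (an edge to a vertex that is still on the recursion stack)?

DFS from Hana (visiting each vertex's neighbors in the order listed); mark gray on enter, black on exit:
Hana gray
  Omar gray
    Fay gray
      Fay→Hana: Hana is gray → back edge
First back edge: Fay → Hana.

Fay→Hana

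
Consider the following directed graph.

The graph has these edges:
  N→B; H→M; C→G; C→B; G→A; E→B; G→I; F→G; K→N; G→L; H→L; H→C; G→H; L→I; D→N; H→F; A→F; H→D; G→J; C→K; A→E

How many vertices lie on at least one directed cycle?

A vertex is on a directed cycle iff it belongs to a strongly connected component of size ≥ 2 (or has a self-loop).
The vertices on cycles are {A, C, F, G, H} — 5 in total.

5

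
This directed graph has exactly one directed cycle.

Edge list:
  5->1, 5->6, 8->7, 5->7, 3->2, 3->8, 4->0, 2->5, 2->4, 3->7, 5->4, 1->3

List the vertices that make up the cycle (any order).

1, 2, 3, 5

DFS with gray/black marking from 5:
5 gray
  4 gray
    0 gray
    0 black
  4 black
  1 gray
    3 gray
      2 gray
        2→4: 4 black — skip
        2→5: 5 is gray → back edge
Back edge closes the cycle 5 → 1 → 3 → 2 → 5; its vertices are {1, 2, 3, 5}.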